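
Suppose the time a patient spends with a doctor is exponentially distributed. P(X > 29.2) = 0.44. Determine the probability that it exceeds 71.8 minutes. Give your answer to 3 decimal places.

0.133

e^(−λ·29.2) = 0.44 ⇒ λ = −ln(0.44)/29.2 = 0.0281158.
P(X > 71.8) = e^(−0.0281158·71.8) = e^(−2.0187) ≈ 0.133.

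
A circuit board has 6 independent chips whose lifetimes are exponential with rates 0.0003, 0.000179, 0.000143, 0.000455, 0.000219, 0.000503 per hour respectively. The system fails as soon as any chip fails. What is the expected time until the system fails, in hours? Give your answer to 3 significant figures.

556

The time to first failure is exponential with rate Σλ = 0.0003 + 0.000179 + 0.000143 + 0.000455 + 0.000219 + 0.000503 = 0.001799.
E[min] = 1/Σλ = 1/0.001799 = 555.864 hours.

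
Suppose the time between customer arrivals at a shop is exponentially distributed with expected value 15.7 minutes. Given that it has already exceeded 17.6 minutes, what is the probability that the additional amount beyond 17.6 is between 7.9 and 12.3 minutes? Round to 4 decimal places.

0.1478

The rate is λ = 1/15.7 = 0.0636943 per minute.
Memoryless: the residual past 17.6 is again Exp(λ).
P(7.9 < residual < 12.3) = e^(−λ·7.9) − e^(−λ·12.3) = 0.60460 − 0.45683 ≈ 0.1478.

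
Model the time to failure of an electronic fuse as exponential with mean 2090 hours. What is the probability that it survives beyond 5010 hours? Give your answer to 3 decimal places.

0.091

The rate is λ = 1/2090 = 0.000478469 per hour.
P(X > 5010) = e^(−λ·5010) = e^(−2.3971) ≈ 0.091.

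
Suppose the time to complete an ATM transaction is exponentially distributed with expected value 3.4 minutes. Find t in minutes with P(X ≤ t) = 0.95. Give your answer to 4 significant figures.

The rate is λ = 1/3.4 = 0.294118 per minute.
Set 1 − e^(−λt) = 0.95, so t = −ln(0.05)/λ = 2.9957/0.294118 ≈ 10.1855 minutes.

10.19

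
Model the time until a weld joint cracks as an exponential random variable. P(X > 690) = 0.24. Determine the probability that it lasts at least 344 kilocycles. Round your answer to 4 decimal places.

0.4909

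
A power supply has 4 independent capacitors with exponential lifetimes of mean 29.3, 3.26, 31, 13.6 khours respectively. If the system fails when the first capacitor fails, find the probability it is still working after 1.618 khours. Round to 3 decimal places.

The first failure time is exponential with rate Σλ_i = 1/29.3 + 1/3.26 + 1/31 + 1/13.6 = 0.446666 per khour.
P(min > 1.618) = e^(−0.446666·1.618) = e^(−0.7227) ≈ 0.485.

0.485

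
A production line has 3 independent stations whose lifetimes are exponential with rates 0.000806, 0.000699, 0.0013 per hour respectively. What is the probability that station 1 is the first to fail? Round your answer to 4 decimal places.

0.2873

The time to first failure is exponential with rate Σλ = 0.000806 + 0.000699 + 0.0013 = 0.002805.
P(station 1 first) = λ_1/Σλ = 0.000806/0.002805 ≈ 0.2873.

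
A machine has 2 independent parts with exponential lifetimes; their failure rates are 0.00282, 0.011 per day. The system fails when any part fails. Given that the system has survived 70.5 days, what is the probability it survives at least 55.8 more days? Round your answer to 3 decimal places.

0.462

Time to first failure ~ Exp(Σλ) with Σλ = 0.01382.
By memorylessness, P(T > 70.5+55.8 | T > 70.5) = P(T > 55.8) = e^(−0.01382·55.8) ≈ 0.462.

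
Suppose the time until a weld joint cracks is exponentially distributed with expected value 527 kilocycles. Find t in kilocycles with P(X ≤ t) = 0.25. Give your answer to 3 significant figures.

152

The rate is λ = 1/527 = 0.00189753 per kilocycle.
Set 1 − e^(−λt) = 0.25, so t = −ln(0.75)/λ = 0.28768/0.00189753 ≈ 151.608 kilocycles.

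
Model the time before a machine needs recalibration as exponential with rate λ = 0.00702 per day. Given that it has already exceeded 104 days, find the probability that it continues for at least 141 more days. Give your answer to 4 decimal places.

0.3716

P(X > s+t | X > s) = e^(−λ(s+t))/e^(−λs) = e^(−λt), independent of s = 104.
P(X > 141) = e^(−0.98982) ≈ 0.3716.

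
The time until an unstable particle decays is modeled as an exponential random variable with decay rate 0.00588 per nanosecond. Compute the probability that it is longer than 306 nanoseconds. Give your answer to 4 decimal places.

P(X > 306) = e^(−λ·306) = e^(−1.7993) ≈ 0.1654.

0.1654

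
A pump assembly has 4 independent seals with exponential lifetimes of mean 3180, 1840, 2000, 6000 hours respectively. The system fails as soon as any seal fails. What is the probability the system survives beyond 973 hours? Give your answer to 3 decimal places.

The first failure time is exponential with rate Σλ_i = 1/3180 + 1/1840 + 1/2000 + 1/6000 = 0.00152461 per hour.
P(min > 973) = e^(−0.00152461·973) = e^(−1.4834) ≈ 0.227.

0.227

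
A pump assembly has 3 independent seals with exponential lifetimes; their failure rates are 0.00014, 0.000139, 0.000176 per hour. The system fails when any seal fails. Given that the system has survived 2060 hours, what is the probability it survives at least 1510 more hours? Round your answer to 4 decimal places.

Time to first failure ~ Exp(Σλ) with Σλ = 0.000455.
By memorylessness, P(T > 2060+1510 | T > 2060) = P(T > 1510) = e^(−0.000455·1510) ≈ 0.5031.

0.5031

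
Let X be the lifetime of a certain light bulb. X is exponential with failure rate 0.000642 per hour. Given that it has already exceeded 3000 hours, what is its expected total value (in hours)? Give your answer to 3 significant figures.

By memorylessness, E[X | X > 3000] = 3000 + 1/λ = 3000 + 1557.63 = 4557.63 hours.

4560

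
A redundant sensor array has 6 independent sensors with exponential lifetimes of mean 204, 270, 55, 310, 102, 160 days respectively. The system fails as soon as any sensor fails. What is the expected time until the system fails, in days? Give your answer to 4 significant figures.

21.71

The first failure time is exponential with rate Σλ_i = 1/204 + 1/270 + 1/55 + 1/310 + 1/102 + 1/160 = 0.0460672 per day.
E[min] = 1/Σλ = 1/0.0460672 = 21.7074 days.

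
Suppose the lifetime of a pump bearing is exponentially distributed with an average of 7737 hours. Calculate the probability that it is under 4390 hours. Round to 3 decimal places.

0.433

The rate is λ = 1/7737 = 0.000129249 per hour.
P(X ≤ 4390) = 1 − e^(−λ·4390) = 1 − e^(−0.5674) ≈ 0.433.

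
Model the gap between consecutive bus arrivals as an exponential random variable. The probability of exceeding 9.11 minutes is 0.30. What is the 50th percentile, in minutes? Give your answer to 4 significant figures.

e^(−λ·9.11) = 0.30 ⇒ λ = −ln(0.30)/9.11 = 0.132159.
50th percentile: 1 − e^(−λt) = 0.5, t = −ln(0.5)/λ = 5.24478 minutes.

5.245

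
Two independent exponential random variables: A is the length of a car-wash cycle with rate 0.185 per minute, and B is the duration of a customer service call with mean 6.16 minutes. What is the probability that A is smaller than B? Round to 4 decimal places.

λ_1 = 0.185, λ_2 = 1/6.16 = 0.162338.
For independent exponentials, P(A < B) = λ_1/(λ_1+λ_2) = 0.185/0.347338 ≈ 0.5326.

0.5326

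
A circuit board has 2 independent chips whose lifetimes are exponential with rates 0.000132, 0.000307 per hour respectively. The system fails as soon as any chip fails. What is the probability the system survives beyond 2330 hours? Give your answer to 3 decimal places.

0.360

The time to first failure is exponential with rate Σλ = 0.000132 + 0.000307 = 0.000439.
P(min > 2330) = e^(−0.000439·2330) = e^(−1.0229) ≈ 0.360.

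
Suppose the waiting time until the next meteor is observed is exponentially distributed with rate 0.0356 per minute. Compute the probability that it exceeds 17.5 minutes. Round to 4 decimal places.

P(X > 17.5) = e^(−λ·17.5) = e^(−0.623) ≈ 0.5363.

0.5363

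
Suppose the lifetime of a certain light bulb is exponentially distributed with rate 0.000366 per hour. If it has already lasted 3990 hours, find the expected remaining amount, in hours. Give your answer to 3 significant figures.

By memorylessness, the remaining amount past any threshold is again Exp(λ) with mean 1/λ = 2732.24 hours.

2730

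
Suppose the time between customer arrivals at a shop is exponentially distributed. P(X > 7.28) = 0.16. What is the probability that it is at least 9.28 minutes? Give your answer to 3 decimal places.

e^(−λ·7.28) = 0.16 ⇒ λ = −ln(0.16)/7.28 = 0.251728.
P(X > 9.28) = e^(−0.251728·9.28) = e^(−2.336) ≈ 0.097.

0.097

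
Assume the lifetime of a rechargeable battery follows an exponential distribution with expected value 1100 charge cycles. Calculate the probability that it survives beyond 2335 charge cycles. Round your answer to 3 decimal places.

0.120

The rate is λ = 1/1100 = 0.000909091 per charge cycle.
P(X > 2335) = e^(−λ·2335) = e^(−2.1227) ≈ 0.120.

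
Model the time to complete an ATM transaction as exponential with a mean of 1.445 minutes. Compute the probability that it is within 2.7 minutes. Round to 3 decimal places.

The rate is λ = 1/1.445 = 0.692042 per minute.
P(X ≤ 2.7) = 1 − e^(−λ·2.7) = 1 − e^(−1.8685) ≈ 0.846.

0.846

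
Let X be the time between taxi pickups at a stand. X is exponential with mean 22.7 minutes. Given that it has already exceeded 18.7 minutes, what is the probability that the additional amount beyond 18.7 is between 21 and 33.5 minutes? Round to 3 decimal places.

The rate is λ = 1/22.7 = 0.0440529 per minute.
Memoryless: the residual past 18.7 is again Exp(λ).
P(21 < residual < 33.5) = e^(−λ·21) − e^(−λ·33.5) = 0.39649 − 0.22860 ≈ 0.168.

0.168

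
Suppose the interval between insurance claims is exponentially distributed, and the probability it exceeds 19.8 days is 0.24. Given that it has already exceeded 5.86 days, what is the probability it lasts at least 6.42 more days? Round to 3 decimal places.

0.630

From e^(−λ·19.8) = 0.24, λ = −ln(0.24)/19.8 = 0.0720766.
Memoryless: P(X > 5.86+6.42 | X > 5.86) = P(X > 6.42) = e^(−0.0720766·6.42) ≈ 0.630.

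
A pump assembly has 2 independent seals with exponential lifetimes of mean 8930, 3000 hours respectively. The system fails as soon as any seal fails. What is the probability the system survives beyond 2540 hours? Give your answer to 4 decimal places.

0.3227

The first failure time is exponential with rate Σλ_i = 1/8930 + 1/3000 = 0.000445315 per hour.
P(min > 2540) = e^(−0.000445315·2540) = e^(−1.1311) ≈ 0.3227.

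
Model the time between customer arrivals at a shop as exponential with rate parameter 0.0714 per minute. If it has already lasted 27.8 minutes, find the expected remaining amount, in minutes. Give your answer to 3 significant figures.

14.0

By memorylessness, the remaining amount past any threshold is again Exp(λ) with mean 1/λ = 14.0056 minutes.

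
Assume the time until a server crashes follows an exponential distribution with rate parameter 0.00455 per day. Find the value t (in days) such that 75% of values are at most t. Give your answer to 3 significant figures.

305

Set 1 − e^(−λt) = 0.75, so t = −ln(0.25)/λ = 1.3863/0.00455 ≈ 304.68 days.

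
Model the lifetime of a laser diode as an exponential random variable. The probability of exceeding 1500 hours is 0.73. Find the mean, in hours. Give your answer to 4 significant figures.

e^(−λ·1500) = 0.73 ⇒ λ = −ln(0.73)/1500 = 0.000209807.
Mean = 1/λ = 4766.28 hours.

4766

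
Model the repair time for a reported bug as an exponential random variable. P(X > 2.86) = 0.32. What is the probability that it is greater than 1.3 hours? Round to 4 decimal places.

0.5958

e^(−λ·2.86) = 0.32 ⇒ λ = −ln(0.32)/2.86 = 0.398404.
P(X > 1.3) = e^(−0.398404·1.3) = e^(−0.51792) ≈ 0.5958.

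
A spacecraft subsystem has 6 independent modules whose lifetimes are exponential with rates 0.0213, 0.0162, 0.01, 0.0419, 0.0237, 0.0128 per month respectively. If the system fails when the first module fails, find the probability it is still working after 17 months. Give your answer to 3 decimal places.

0.118

The time to first failure is exponential with rate Σλ = 0.0213 + 0.0162 + 0.01 + 0.0419 + 0.0237 + 0.0128 = 0.1259.
P(min > 17) = e^(−0.1259·17) = e^(−2.1403) ≈ 0.118.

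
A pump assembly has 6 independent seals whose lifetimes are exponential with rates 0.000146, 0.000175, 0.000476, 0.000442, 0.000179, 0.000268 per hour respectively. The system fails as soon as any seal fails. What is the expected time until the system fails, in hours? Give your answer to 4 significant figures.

593.1

The time to first failure is exponential with rate Σλ = 0.000146 + 0.000175 + 0.000476 + 0.000442 + 0.000179 + 0.000268 = 0.001686.
E[min] = 1/Σλ = 1/0.001686 = 593.12 hours.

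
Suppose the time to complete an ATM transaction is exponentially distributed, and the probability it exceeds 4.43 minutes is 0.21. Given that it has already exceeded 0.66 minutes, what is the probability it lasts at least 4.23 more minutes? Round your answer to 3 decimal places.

From e^(−λ·4.43) = 0.21, λ = −ln(0.21)/4.43 = 0.352291.
Memoryless: P(X > 0.66+4.23 | X > 0.66) = P(X > 4.23) = e^(−0.352291·4.23) ≈ 0.225.

0.225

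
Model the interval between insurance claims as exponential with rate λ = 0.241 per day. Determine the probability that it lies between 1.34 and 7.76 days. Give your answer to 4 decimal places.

0.5699

P(1.34 < X < 7.76) = e^(−λ·1.34) − e^(−λ·7.76) = 0.72402 − 0.15410 ≈ 0.5699.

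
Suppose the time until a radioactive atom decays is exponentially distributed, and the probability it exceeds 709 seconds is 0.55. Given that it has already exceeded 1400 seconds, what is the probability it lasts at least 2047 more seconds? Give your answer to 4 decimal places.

From e^(−λ·709) = 0.55, λ = −ln(0.55)/709 = 0.000843212.
Memoryless: P(X > 1400+2047 | X > 1400) = P(X > 2047) = e^(−0.000843212·2047) ≈ 0.1780.

0.1780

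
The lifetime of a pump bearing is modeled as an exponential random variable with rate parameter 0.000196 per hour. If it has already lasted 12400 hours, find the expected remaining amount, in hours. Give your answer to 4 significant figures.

5102

By memorylessness, the remaining amount past any threshold is again Exp(λ) with mean 1/λ = 5102.04 hours.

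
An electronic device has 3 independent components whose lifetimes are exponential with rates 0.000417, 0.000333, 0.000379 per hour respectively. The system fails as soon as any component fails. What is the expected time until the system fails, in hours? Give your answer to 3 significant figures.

The time to first failure is exponential with rate Σλ = 0.000417 + 0.000333 + 0.000379 = 0.001129.
E[min] = 1/Σλ = 1/0.001129 = 885.74 hours.

886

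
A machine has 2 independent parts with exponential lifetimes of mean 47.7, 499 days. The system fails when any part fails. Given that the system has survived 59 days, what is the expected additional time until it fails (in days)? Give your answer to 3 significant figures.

43.5

First-failure rate Σλ = 1/47.7 + 1/499 = 0.0229684.
By memorylessness the expected residual is 1/Σλ = 43.5381 days, regardless of the 59 already elapsed.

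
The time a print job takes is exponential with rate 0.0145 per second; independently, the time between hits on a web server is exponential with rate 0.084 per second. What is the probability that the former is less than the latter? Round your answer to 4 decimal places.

λ_1 = 0.0145, λ_2 = 0.084.
For independent exponentials, P(the former < the latter) = λ_1/(λ_1+λ_2) = 0.0145/0.0985 ≈ 0.1472.

0.1472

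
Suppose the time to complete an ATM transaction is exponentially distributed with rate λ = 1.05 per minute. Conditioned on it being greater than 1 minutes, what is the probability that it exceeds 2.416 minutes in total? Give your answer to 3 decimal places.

By the memoryless property, P(X > 1+1.416 | X > 1) = P(X > 1.416).
P(X > 1.416) = e^(−1.4868) ≈ 0.226.

0.226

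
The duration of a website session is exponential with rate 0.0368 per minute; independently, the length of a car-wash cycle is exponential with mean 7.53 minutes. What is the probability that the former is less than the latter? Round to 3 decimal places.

λ_1 = 0.0368, λ_2 = 1/7.53 = 0.132802.
For independent exponentials, P(the former < the latter) = λ_1/(λ_1+λ_2) = 0.0368/0.169602 ≈ 0.217.

0.217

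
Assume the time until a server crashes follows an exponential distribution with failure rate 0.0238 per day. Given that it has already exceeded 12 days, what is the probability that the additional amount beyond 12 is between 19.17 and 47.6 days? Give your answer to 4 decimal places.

0.3116

Memoryless: the residual past 12 is again Exp(λ).
P(19.17 < residual < 47.6) = e^(−λ·19.17) − e^(−λ·47.6) = 0.63366 − 0.32210 ≈ 0.3116.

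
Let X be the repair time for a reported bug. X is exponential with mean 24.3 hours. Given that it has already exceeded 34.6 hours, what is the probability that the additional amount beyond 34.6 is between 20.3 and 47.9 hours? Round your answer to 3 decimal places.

0.294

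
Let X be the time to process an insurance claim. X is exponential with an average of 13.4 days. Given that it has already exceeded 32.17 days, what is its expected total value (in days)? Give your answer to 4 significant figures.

The rate is λ = 1/13.4 = 0.0746269 per day.
By memorylessness, E[X | X > 32.17] = 32.17 + 1/λ = 32.17 + 13.4 = 45.57 days.

45.57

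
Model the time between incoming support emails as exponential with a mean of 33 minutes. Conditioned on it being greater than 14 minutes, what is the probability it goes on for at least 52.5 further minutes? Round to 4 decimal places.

The rate is λ = 1/33 = 0.030303 per minute.
By the memoryless property, P(X > 14+52.5 | X > 14) = P(X > 52.5).
P(X > 52.5) = e^(−1.5909) ≈ 0.2037.

0.2037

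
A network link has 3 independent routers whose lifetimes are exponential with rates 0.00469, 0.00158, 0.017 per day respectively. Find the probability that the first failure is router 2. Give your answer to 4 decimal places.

The time to first failure is exponential with rate Σλ = 0.00469 + 0.00158 + 0.017 = 0.02327.
P(router 2 first) = λ_2/Σλ = 0.00158/0.02327 ≈ 0.0679.

0.0679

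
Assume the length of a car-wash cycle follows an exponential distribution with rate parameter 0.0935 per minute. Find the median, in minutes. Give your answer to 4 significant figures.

7.413

Set 1 − e^(−λt) = 0.5, so t = −ln(0.5)/λ = 0.69315/0.0935 ≈ 7.41334 minutes.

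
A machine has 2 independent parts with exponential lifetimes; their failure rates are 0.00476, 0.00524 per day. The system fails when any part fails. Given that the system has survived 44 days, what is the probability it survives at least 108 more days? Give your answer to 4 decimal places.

0.3396

Time to first failure ~ Exp(Σλ) with Σλ = 0.01.
By memorylessness, P(T > 44+108 | T > 44) = P(T > 108) = e^(−0.01·108) ≈ 0.3396.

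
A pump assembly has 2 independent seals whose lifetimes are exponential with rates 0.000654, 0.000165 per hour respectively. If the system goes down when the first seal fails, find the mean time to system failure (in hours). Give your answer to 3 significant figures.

The time to first failure is exponential with rate Σλ = 0.000654 + 0.000165 = 0.000819.
E[min] = 1/Σλ = 1/0.000819 = 1221 hours.

1220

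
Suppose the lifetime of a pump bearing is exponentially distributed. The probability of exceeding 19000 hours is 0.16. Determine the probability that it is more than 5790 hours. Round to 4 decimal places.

0.5721

e^(−λ·19000) = 0.16 ⇒ λ = −ln(0.16)/19000 = 0.0000964517.
P(X > 5790) = e^(−0.0000964517·5790) = e^(−0.55846) ≈ 0.5721.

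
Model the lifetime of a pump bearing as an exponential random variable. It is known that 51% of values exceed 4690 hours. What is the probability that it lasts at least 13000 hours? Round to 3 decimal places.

e^(−λ·4690) = 0.51 ⇒ λ = −ln(0.51)/4690 = 0.00014357.
P(X > 13000) = e^(−0.00014357·13000) = e^(−1.8664) ≈ 0.155.

0.155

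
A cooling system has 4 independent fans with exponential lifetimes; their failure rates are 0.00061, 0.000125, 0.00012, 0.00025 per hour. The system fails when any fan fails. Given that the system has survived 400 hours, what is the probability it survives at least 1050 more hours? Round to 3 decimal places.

Time to first failure ~ Exp(Σλ) with Σλ = 0.001105.
By memorylessness, P(T > 400+1050 | T > 400) = P(T > 1050) = e^(−0.001105·1050) ≈ 0.313.

0.313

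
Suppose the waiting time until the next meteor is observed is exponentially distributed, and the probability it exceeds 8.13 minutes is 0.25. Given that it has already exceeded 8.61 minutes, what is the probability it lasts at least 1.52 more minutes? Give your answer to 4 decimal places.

From e^(−λ·8.13) = 0.25, λ = −ln(0.25)/8.13 = 0.170516.
Memoryless: P(X > 8.61+1.52 | X > 8.61) = P(X > 1.52) = e^(−0.170516·1.52) ≈ 0.7717.

0.7717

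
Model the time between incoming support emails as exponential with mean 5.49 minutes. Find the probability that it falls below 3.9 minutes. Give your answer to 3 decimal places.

The rate is λ = 1/5.49 = 0.182149 per minute.
P(X ≤ 3.9) = 1 − e^(−λ·3.9) = 1 − e^(−0.71038) ≈ 0.509.

0.509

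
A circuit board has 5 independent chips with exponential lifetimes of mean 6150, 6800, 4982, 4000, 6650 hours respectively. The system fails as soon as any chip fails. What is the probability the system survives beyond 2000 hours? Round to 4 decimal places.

The first failure time is exponential with rate Σλ_i = 1/6150 + 1/6800 + 1/4982 + 1/4000 + 1/6650 = 0.000910759 per hour.
P(min > 2000) = e^(−0.000910759·2000) = e^(−1.8215) ≈ 0.1618.

0.1618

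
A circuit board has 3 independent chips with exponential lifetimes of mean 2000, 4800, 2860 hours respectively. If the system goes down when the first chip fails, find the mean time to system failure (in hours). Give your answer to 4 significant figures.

945.2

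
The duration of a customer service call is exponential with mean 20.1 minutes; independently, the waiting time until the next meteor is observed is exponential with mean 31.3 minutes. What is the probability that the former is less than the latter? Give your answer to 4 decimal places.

λ_1 = 1/20.1 = 0.0497512, λ_2 = 1/31.3 = 0.0319489.
For independent exponentials, P(the former < the latter) = λ_1/(λ_1+λ_2) = 0.0497512/0.0817001 ≈ 0.6089.

0.6089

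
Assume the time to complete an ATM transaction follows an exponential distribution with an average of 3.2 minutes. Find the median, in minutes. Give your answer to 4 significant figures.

2.218

The rate is λ = 1/3.2 = 0.3125 per minute.
Set 1 − e^(−λt) = 0.5, so t = −ln(0.5)/λ = 0.69315/0.3125 ≈ 2.21807 minutes.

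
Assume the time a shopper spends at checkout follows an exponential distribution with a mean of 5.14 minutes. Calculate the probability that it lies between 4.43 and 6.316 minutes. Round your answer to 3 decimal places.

0.130

The rate is λ = 1/5.14 = 0.194553 per minute.
P(4.43 < X < 6.316) = e^(−λ·4.43) − e^(−λ·6.316) = 0.42237 − 0.29265 ≈ 0.130.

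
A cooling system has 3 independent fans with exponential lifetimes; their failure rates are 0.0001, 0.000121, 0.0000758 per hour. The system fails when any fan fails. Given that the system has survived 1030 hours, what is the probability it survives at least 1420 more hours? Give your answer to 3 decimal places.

0.656

Time to first failure ~ Exp(Σλ) with Σλ = 0.0002968.
By memorylessness, P(T > 1030+1420 | T > 1030) = P(T > 1420) = e^(−0.0002968·1420) ≈ 0.656.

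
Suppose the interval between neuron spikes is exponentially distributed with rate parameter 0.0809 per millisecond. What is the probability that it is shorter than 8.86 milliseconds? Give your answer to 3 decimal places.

P(X ≤ 8.86) = 1 − e^(−λ·8.86) = 1 − e^(−0.71677) ≈ 0.512.

0.512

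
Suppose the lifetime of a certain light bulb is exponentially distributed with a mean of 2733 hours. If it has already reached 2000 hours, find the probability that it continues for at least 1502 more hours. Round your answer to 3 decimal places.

The rate is λ = 1/2733 = 0.000365898 per hour.
By the memoryless property, P(X > 2000+1502 | X > 2000) = P(X > 1502).
P(X > 1502) = e^(−0.54958) ≈ 0.577.

0.577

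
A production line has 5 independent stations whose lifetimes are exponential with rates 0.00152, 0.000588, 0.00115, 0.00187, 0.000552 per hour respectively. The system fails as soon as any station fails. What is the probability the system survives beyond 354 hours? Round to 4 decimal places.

0.1339

The time to first failure is exponential with rate Σλ = 0.00152 + 0.000588 + 0.00115 + 0.00187 + 0.000552 = 0.00568.
P(min > 354) = e^(−0.00568·354) = e^(−2.0107) ≈ 0.1339.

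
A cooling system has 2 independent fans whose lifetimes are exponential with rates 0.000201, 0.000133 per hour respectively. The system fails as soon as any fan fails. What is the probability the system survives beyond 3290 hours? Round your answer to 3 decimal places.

0.333

The time to first failure is exponential with rate Σλ = 0.000201 + 0.000133 = 0.000334.
P(min > 3290) = e^(−0.000334·3290) = e^(−1.0989) ≈ 0.333.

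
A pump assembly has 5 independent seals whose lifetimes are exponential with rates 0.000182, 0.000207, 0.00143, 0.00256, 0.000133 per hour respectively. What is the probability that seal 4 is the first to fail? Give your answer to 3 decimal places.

The time to first failure is exponential with rate Σλ = 0.000182 + 0.000207 + 0.00143 + 0.00256 + 0.000133 = 0.004512.
P(seal 4 first) = λ_4/Σλ = 0.00256/0.004512 ≈ 0.567.

0.567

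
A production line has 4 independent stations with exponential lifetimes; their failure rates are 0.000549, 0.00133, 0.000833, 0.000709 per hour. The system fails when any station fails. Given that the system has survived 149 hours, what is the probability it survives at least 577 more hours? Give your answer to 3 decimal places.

0.139

Time to first failure ~ Exp(Σλ) with Σλ = 0.003421.
By memorylessness, P(T > 149+577 | T > 149) = P(T > 577) = e^(−0.003421·577) ≈ 0.139.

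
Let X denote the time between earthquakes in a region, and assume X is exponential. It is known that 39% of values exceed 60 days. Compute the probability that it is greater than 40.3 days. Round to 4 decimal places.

0.5313

e^(−λ·60) = 0.39 ⇒ λ = −ln(0.39)/60 = 0.0156935.
P(X > 40.3) = e^(−0.0156935·40.3) = e^(−0.63245) ≈ 0.5313.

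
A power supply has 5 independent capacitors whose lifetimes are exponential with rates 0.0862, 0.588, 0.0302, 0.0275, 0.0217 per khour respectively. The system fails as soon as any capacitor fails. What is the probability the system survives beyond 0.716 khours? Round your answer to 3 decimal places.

0.583

The time to first failure is exponential with rate Σλ = 0.0862 + 0.588 + 0.0302 + 0.0275 + 0.0217 = 0.7536.
P(min > 0.716) = e^(−0.7536·0.716) = e^(−0.53958) ≈ 0.583.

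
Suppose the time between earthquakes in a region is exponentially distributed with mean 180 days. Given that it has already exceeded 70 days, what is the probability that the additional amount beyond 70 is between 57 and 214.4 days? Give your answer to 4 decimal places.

The rate is λ = 1/180 = 0.00555556 per day.
Memoryless: the residual past 70 is again Exp(λ).
P(57 < residual < 214.4) = e^(−λ·57) − e^(−λ·214.4) = 0.72857 − 0.30388 ≈ 0.4247.

0.4247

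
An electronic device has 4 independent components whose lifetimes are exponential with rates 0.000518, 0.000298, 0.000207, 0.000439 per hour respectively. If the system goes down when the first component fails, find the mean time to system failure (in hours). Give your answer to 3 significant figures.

The time to first failure is exponential with rate Σλ = 0.000518 + 0.000298 + 0.000207 + 0.000439 = 0.001462.
E[min] = 1/Σλ = 1/0.001462 = 683.995 hours.

684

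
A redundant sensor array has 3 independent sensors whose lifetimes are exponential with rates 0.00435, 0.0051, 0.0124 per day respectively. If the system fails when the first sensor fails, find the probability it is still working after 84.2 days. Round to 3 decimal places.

The time to first failure is exponential with rate Σλ = 0.00435 + 0.0051 + 0.0124 = 0.02185.
P(min > 84.2) = e^(−0.02185·84.2) = e^(−1.8398) ≈ 0.159.

0.159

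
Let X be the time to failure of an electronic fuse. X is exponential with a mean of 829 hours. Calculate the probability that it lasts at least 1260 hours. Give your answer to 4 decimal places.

0.2187

The rate is λ = 1/829 = 0.00120627 per hour.
P(X > 1260) = e^(−λ·1260) = e^(−1.5199) ≈ 0.2187.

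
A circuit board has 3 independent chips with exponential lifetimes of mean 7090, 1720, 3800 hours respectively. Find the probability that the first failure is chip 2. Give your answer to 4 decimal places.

Rates: λ_i = 1/mean_i → 0.000141044, 0.000581395, 0.000263158; Σλ = 0.000985597.
P(chip 2 first) = λ_2/Σλ = 0.000581395/0.000985597 ≈ 0.5899.

0.5899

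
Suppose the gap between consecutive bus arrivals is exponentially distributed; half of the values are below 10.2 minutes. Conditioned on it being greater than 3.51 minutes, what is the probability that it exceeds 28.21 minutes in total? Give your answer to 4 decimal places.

0.1867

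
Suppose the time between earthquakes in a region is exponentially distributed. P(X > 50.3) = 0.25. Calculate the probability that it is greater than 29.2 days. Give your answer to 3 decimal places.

e^(−λ·50.3) = 0.25 ⇒ λ = −ln(0.25)/50.3 = 0.0275605.
P(X > 29.2) = e^(−0.0275605·29.2) = e^(−0.80477) ≈ 0.447.

0.447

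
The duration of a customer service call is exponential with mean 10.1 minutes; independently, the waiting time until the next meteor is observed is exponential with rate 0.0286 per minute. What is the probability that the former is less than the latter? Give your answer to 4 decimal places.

0.7759

λ_1 = 1/10.1 = 0.0990099, λ_2 = 0.0286.
For independent exponentials, P(the former < the latter) = λ_1/(λ_1+λ_2) = 0.0990099/0.12761 ≈ 0.7759.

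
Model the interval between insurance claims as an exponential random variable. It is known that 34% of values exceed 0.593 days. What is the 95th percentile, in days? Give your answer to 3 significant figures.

1.65

e^(−λ·0.593) = 0.34 ⇒ λ = −ln(0.34)/0.593 = 1.81924.
95th percentile: 1 − e^(−λt) = 0.95, t = −ln(0.05)/λ = 1.64669 days.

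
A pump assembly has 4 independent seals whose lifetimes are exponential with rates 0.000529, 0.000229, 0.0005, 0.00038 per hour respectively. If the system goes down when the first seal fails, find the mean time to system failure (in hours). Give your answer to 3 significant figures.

611

The time to first failure is exponential with rate Σλ = 0.000529 + 0.000229 + 0.0005 + 0.00038 = 0.001638.
E[min] = 1/Σλ = 1/0.001638 = 610.501 hours.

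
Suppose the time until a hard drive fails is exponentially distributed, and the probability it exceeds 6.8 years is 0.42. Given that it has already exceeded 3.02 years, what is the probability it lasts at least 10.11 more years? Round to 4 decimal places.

From e^(−λ·6.8) = 0.42, λ = −ln(0.42)/6.8 = 0.127574.
Memoryless: P(X > 3.02+10.11 | X > 3.02) = P(X > 10.11) = e^(−0.127574·10.11) ≈ 0.2753.

0.2753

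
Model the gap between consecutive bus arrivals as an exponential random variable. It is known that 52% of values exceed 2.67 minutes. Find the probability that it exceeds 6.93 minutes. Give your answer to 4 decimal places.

0.1832

e^(−λ·2.67) = 0.52 ⇒ λ = −ln(0.52)/2.67 = 0.244916.
P(X > 6.93) = e^(−0.244916·6.93) = e^(−1.6973) ≈ 0.1832.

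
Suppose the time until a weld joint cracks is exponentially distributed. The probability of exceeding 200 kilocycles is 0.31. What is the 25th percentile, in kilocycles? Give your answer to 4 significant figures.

e^(−λ·200) = 0.31 ⇒ λ = −ln(0.31)/200 = 0.00585591.
25th percentile: 1 − e^(−λt) = 0.25, t = −ln(0.75)/λ = 49.1268 kilocycles.

49.13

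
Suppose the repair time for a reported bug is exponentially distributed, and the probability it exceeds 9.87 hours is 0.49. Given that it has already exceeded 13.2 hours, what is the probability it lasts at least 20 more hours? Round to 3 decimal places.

From e^(−λ·9.87) = 0.49, λ = −ln(0.49)/9.87 = 0.0722746.
Memoryless: P(X > 13.2+20 | X > 13.2) = P(X > 20) = e^(−0.0722746·20) ≈ 0.236.

0.236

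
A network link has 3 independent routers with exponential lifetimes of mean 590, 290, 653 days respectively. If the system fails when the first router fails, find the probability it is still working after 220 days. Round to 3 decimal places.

0.230

The first failure time is exponential with rate Σλ_i = 1/590 + 1/290 + 1/653 = 0.00667458 per day.
P(min > 220) = e^(−0.00667458·220) = e^(−1.4684) ≈ 0.230.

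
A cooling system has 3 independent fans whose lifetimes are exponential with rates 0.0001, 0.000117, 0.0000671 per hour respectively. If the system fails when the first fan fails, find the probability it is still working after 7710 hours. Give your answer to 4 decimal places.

The time to first failure is exponential with rate Σλ = 0.0001 + 0.000117 + 0.0000671 = 0.0002841.
P(min > 7710) = e^(−0.0002841·7710) = e^(−2.1904) ≈ 0.1119.

0.1119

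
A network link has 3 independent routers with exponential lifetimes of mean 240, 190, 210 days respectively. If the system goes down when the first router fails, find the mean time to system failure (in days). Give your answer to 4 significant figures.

The first failure time is exponential with rate Σλ_i = 1/240 + 1/190 + 1/210 = 0.0141917 per day.
E[min] = 1/Σλ = 1/0.0141917 = 70.4636 days.

70.46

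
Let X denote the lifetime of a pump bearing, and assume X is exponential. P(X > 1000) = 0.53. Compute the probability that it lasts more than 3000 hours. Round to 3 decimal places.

e^(−λ·1000) = 0.53 ⇒ λ = −ln(0.53)/1000 = 0.000634878.
P(X > 3000) = e^(−0.000634878·3000) = e^(−1.9046) ≈ 0.149.

0.149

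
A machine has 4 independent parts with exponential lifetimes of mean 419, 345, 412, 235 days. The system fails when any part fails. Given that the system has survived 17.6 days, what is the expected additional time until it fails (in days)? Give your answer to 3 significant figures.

83.6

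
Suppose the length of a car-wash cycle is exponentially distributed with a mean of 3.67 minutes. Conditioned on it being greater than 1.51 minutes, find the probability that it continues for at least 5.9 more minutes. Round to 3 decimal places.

The rate is λ = 1/3.67 = 0.27248 per minute.
P(X > s+t | X > s) = e^(−λ(s+t))/e^(−λs) = e^(−λt), independent of s = 1.51.
P(X > 5.9) = e^(−1.6076) ≈ 0.200.

0.200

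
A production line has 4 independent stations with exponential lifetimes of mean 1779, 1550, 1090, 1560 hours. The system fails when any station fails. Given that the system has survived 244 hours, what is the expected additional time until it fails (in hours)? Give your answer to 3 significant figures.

362

First-failure rate Σλ = 1/1779 + 1/1550 + 1/1090 + 1/1560 = 0.00276573.
By memorylessness the expected residual is 1/Σλ = 361.568 hours, regardless of the 244 already elapsed.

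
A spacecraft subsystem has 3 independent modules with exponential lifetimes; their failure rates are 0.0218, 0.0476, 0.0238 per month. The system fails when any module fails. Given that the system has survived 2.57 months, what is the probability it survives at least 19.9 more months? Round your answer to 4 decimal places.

0.1565

Time to first failure ~ Exp(Σλ) with Σλ = 0.0932.
By memorylessness, P(T > 2.57+19.9 | T > 2.57) = P(T > 19.9) = e^(−0.0932·19.9) ≈ 0.1565.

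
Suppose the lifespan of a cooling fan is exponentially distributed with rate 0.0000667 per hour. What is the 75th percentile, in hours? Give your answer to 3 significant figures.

Set 1 − e^(−λt) = 0.75, so t = −ln(0.25)/λ = 1.3863/0.0000667 ≈ 20784 hours.

20800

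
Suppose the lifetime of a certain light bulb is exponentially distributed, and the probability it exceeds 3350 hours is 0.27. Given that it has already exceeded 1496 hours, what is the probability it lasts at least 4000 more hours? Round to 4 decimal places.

From e^(−λ·3350) = 0.27, λ = −ln(0.27)/3350 = 0.000390846.
Memoryless: P(X > 1496+4000 | X > 1496) = P(X > 4000) = e^(−0.000390846·4000) ≈ 0.2094.

0.2094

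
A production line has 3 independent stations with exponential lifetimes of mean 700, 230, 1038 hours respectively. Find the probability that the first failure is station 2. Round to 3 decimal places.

Rates: λ_i = 1/mean_i → 0.00142857, 0.00434783, 0.000963391; Σλ = 0.00673979.
P(station 2 first) = λ_2/Σλ = 0.00434783/0.00673979 ≈ 0.645.

0.645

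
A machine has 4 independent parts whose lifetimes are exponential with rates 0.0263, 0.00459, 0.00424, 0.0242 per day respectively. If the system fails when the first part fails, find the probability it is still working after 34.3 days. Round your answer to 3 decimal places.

The time to first failure is exponential with rate Σλ = 0.0263 + 0.00459 + 0.00424 + 0.0242 = 0.05933.
P(min > 34.3) = e^(−0.05933·34.3) = e^(−2.035) ≈ 0.131.

0.131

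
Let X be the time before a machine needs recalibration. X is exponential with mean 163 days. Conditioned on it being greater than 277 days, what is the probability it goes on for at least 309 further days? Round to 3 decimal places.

The rate is λ = 1/163 = 0.00613497 per day.
The exponential is memoryless, so the remaining time is again Exp(λ): the condition X > 277 is irrelevant.
P(X > 309) = e^(−1.8957) ≈ 0.150.

0.150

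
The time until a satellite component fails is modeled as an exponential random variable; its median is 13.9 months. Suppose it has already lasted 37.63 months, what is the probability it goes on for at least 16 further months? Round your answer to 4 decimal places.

0.4503

For an exponential, median = ln(2)/λ, so λ = ln 2 / 13.9 = 0.0498667 per month.
By the memoryless property, P(X > 37.63+16 | X > 37.63) = P(X > 16).
P(X > 16) = e^(−0.79787) ≈ 0.4503.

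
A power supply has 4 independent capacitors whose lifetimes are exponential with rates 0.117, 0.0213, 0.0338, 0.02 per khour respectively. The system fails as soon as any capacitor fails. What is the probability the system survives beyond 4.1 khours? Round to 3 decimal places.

0.455

The time to first failure is exponential with rate Σλ = 0.117 + 0.0213 + 0.0338 + 0.02 = 0.1921.
P(min > 4.1) = e^(−0.1921·4.1) = e^(−0.78761) ≈ 0.455.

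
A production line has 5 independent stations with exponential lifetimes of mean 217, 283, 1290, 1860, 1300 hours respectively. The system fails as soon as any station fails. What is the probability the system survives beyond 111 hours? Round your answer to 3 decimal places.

0.321

The first failure time is exponential with rate Σλ_i = 1/217 + 1/283 + 1/1290 + 1/1860 + 1/1300 = 0.0102239 per hour.
P(min > 111) = e^(−0.0102239·111) = e^(−1.1349) ≈ 0.321.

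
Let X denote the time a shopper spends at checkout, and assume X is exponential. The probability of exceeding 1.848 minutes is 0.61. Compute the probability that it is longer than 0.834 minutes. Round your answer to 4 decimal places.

e^(−λ·1.848) = 0.61 ⇒ λ = −ln(0.61)/1.848 = 0.267476.
P(X > 0.834) = e^(−0.267476·0.834) = e^(−0.22308) ≈ 0.8001.

0.8001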